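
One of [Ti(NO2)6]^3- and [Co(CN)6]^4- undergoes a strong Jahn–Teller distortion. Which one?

[Ti(NO2)6]^3-: Each nitro (N-bound nitrite) is −1; balancing the −3 overall charge requires Ti(III). Titanium is a group-4 element; Ti(III) is therefore d¹. The d¹ configuration leaves the e_g set evenly filled (or empty) — no strong Jahn–Teller driving force.
[Co(CN)6]^4-: Each cyanide is −1; balancing the −4 overall charge requires Co(II). Group 9 minus oxidation state 2 gives a d⁷ configuration. Cyanide is a strong-field ligand (high in the spectrochemical series) for a first-row metal, so the complex is low-spin. The t₂g⁶e_g¹ (low-spin) configuration has an unevenly filled e_g set; the Jahn–Teller theorem predicts a tetragonal distortion (typically axial elongation) to lift the degeneracy.

[Co(CN)6]^4-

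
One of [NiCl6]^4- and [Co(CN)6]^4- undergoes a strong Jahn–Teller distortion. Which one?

[NiCl6]^4-: Summing ligand charges against the −4 overall charge gives an oxidation state of +2 for nickel. Ni sits in group 10, so the d-electron count is 10 − 2 = 8. The d⁸ configuration leaves the e_g set evenly filled (or empty) — no strong Jahn–Teller driving force.
[Co(CN)6]^4-: Ligand charges: each cyanide is −1. With an overall charge of −4 the cobalt centre must be in the +2 oxidation state. Cobalt is a group-9 element; Co(II) is therefore d⁷. Cyanide is a strong-field ligand (high in the spectrochemical series) for a first-row metal, so the complex is low-spin. The t₂g⁶e_g¹ (low-spin) configuration has an unevenly filled e_g set; the Jahn–Teller theorem predicts a tetragonal distortion (typically axial elongation) to lift the degeneracy.

[Co(CN)6]^4-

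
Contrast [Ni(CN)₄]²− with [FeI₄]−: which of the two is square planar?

For [Ni(CN)₄]²−: Each cyanide is −1; balancing the −2 overall charge requires Ni(II). Group 10 minus oxidation state 2 gives a d⁸ configuration. Cyanide is a strong-field ligand (high in the spectrochemical series). A 3d d⁸ ion with strong-field ligands gains enough CFSE to favour square planar over tetrahedral. → square planar.
For [FeI₄]−: Each iodide is −1; balancing the −1 overall charge requires Fe(III). Iron is a group-8 element; Fe(III) is therefore d⁵. A high-spin d⁵ ion has zero CFSE in either geometry, so four ligands adopt the sterically favoured tetrahedral geometry. → tetrahedral.

[Ni(CN)₄]²−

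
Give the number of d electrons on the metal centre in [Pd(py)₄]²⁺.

Ligand charges: pyridine is neutral. With an overall charge of +2 the palladium centre must be in the +2 oxidation state.
Palladium is a group-10 element; Pd(II) is therefore d⁸.

d8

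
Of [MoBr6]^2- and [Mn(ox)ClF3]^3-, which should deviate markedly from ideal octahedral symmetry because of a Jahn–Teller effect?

[MoBr6]^2-: Ligand charges: each bromide is −1. With an overall charge of −2 the molybdenum centre must be in the +4 oxidation state. Mo sits in group 6, so the d-electron count is 6 − 4 = 2. The d² configuration leaves the e_g set evenly filled (or empty) — no strong Jahn–Teller driving force.
[Mn(ox)ClF3]^3-: Summing ligand charges against the −3 overall charge gives an oxidation state of +3 for manganese. Mn sits in group 7, so the d-electron count is 7 − 3 = 4. Chloride, fluoride, and oxalate are weak-field ligands for a first-row metal, so the complex is high-spin. The t₂g³e_g¹ (high-spin) configuration has an unevenly filled e_g set; the Jahn–Teller theorem predicts a tetragonal distortion (typically axial elongation) to lift the degeneracy.

[Mn(ox)ClF3]^3-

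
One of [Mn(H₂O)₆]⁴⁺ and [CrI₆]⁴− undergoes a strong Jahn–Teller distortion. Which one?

[Mn(H₂O)₆]⁴⁺: Summing ligand charges against the +4 overall charge gives an oxidation state of +4 for manganese. Group 7 minus oxidation state 4 gives a d³ configuration. The d³ configuration leaves the e_g set evenly filled (or empty) — no strong Jahn–Teller driving force.
[CrI₆]⁴−: Ligand charges: each iodide is −1. With an overall charge of −4 the chromium centre must be in the +2 oxidation state. Cr sits in group 6, so the d-electron count is 6 − 2 = 4. Iodide is a weak-field ligand for a first-row metal, so the complex is high-spin. The t₂g³e_g¹ (high-spin) configuration has an unevenly filled e_g set; the Jahn–Teller theorem predicts a tetragonal distortion (typically axial elongation) to lift the degeneracy.

[CrI₆]⁴−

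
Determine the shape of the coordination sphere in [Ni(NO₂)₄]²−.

square planar

Summing ligand charges against the −2 overall charge gives an oxidation state of +2 for nickel.
Nickel is a group-10 element; Ni(II) is therefore d⁸.
With 4 monodentate ligands the coordination number is 4.
Nitro (N-bound nitrite) is a strong-field ligand (high in the spectrochemical series).
A 3d d⁸ ion with strong-field ligands gains enough CFSE to favour square planar over tetrahedral.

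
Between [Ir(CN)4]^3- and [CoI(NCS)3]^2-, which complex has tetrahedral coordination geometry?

For [Ir(CN)4]^3-: Each cyanide is −1; balancing the −3 overall charge requires Ir(I). Group 9 minus oxidation state 1 gives a d⁸ configuration. A 5d d⁸ ion has a large crystal-field splitting; square planar leaves the high-energy d_{x²−y²} orbital empty and maximises CFSE. → square planar.
For [CoI(NCS)3]^2-: Each iodide is −1; each isothiocyanate is −1; balancing the −2 overall charge requires Co(II). Co sits in group 9, so the d-electron count is 9 − 2 = 7. For a high-spin 3d d⁷ ion with weak-field ligands the small Δₜ gives little square-planar CFSE advantage, so four ligands adopt the sterically favoured tetrahedral geometry. → tetrahedral.

[CoI(NCS)3]^2-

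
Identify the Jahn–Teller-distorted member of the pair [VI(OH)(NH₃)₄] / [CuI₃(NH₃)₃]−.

[CuI₃(NH₃)₃]−

[VI(OH)(NH₃)₄]: Ligand charges: each iodide is −1; each hydroxide is −1; ammonia is neutral. With an overall charge of 0 the vanadium centre must be in the +2 oxidation state. V sits in group 5, so the d-electron count is 5 − 2 = 3. The d³ configuration leaves the e_g set evenly filled (or empty) — no strong Jahn–Teller driving force.
[CuI₃(NH₃)₃]−: Ligand charges: each iodide is −1; ammonia is neutral. With an overall charge of −1 the copper centre must be in the +2 oxidation state. Group 11 minus oxidation state 2 gives a d⁹ configuration. The t₂g⁶e_g³ configuration has an unevenly filled e_g set; the Jahn–Teller theorem predicts a tetragonal distortion (typically axial elongation) to lift the degeneracy.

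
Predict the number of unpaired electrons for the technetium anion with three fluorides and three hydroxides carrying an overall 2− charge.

3 unpaired electrons

Summing ligand charges against the −2 overall charge gives an oxidation state of +4 for technetium.
Group 7 minus oxidation state 4 gives a d³ configuration.
In an octahedral field the d³ configuration is t₂g³e_g⁰ (only one arrangement possible), giving 3 unpaired electrons.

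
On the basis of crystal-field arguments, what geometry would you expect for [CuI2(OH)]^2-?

trigonal planar

Ligand charges: each iodide is −1; each hydroxide is −1. With an overall charge of −2 the copper centre must be in the +1 oxidation state.
Cu sits in group 11, so the d-electron count is 11 − 1 = 10.
With 3 monodentate ligands the coordination number is 3.
Three ligands around a d¹⁰ centre minimise repulsion in a trigonal-planar arrangement.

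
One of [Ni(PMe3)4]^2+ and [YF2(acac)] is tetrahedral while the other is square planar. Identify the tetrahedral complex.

For [Ni(PMe3)4]^2+: Trimethylphosphine is neutral; balancing the +2 overall charge requires Ni(II). Ni sits in group 10, so the d-electron count is 10 − 2 = 8. Trimethylphosphine is a strong-field ligand (high in the spectrochemical series). A 3d d⁸ ion with strong-field ligands gains enough CFSE to favour square planar over tetrahedral. → square planar.
For [YF2(acac)]: Ligand charges: each fluoride is −1; each acetylacetonate is −1. With an overall charge of 0 the yttrium centre must be in the +3 oxidation state. Group 3 minus oxidation state 3 gives a d⁰ configuration. A d⁰ ion has no crystal-field stabilisation preference between square planar and tetrahedral, so four ligands adopt the sterically favoured tetrahedral geometry. → tetrahedral.

[YF2(acac)]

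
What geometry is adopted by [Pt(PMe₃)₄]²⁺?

square planar

Trimethylphosphine is neutral; balancing the +2 overall charge requires Pt(II).
Pt sits in group 10, so the d-electron count is 10 − 2 = 8.
With 4 monodentate ligands the coordination number is 4.
A 5d d⁸ ion has a large crystal-field splitting; square planar leaves the high-energy d_{x²−y²} orbital empty and maximises CFSE.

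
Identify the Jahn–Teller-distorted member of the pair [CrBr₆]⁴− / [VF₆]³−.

[CrBr₆]⁴−: Ligand charges: each bromide is −1. With an overall charge of −4 the chromium centre must be in the +2 oxidation state. Chromium is a group-6 element; Cr(II) is therefore d⁴. Bromide is a weak-field ligand for a first-row metal, so the complex is high-spin. The t₂g³e_g¹ (high-spin) configuration has an unevenly filled e_g set; the Jahn–Teller theorem predicts a tetragonal distortion (typically axial elongation) to lift the degeneracy.
[VF₆]³−: Each fluoride is −1; balancing the −3 overall charge requires V(III). V sits in group 5, so the d-electron count is 5 − 3 = 2. The d² configuration leaves the e_g set evenly filled (or empty) — no strong Jahn–Teller driving force.

[CrBr₆]⁴−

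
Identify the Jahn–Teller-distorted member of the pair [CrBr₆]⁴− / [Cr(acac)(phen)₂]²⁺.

[CrBr₆]⁴−

[CrBr₆]⁴−: Ligand charges: each bromide is −1. With an overall charge of −4 the chromium centre must be in the +2 oxidation state. Cr sits in group 6, so the d-electron count is 6 − 2 = 4. Bromide is a weak-field ligand for a first-row metal, so the complex is high-spin. The t₂g³e_g¹ (high-spin) configuration has an unevenly filled e_g set; the Jahn–Teller theorem predicts a tetragonal distortion (typically axial elongation) to lift the degeneracy.
[Cr(acac)(phen)₂]²⁺: Each acetylacetonate is −1; 1,10-phenanthroline is neutral; balancing the +2 overall charge requires Cr(III). Chromium is a group-6 element; Cr(III) is therefore d³. The d³ configuration leaves the e_g set evenly filled (or empty) — no strong Jahn–Teller driving force.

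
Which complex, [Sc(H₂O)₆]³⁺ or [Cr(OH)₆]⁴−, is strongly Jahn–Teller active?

[Cr(OH)₆]⁴−

[Sc(H₂O)₆]³⁺: Water is neutral; balancing the +3 overall charge requires Sc(III). Scandium is a group-3 element; Sc(III) is therefore d⁰. The d⁰ configuration leaves the e_g set evenly filled (or empty) — no strong Jahn–Teller driving force.
[Cr(OH)₆]⁴−: Ligand charges: each hydroxide is −1. With an overall charge of −4 the chromium centre must be in the +2 oxidation state. Group 6 minus oxidation state 2 gives a d⁴ configuration. Hydroxide is a weak-field ligand for a first-row metal, so the complex is high-spin. The t₂g³e_g¹ (high-spin) configuration has an unevenly filled e_g set; the Jahn–Teller theorem predicts a tetragonal distortion (typically axial elongation) to lift the degeneracy.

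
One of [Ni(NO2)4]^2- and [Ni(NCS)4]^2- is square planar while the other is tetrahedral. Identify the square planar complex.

[Ni(NO2)4]^2-

For [Ni(NO2)4]^2-: Each nitro (N-bound nitrite) is −1; balancing the −2 overall charge requires Ni(II). Group 10 minus oxidation state 2 gives a d⁸ configuration. Nitro (N-bound nitrite) is a strong-field ligand (high in the spectrochemical series). A 3d d⁸ ion with strong-field ligands gains enough CFSE to favour square planar over tetrahedral. → square planar.
For [Ni(NCS)4]^2-: Each isothiocyanate is −1; balancing the −2 overall charge requires Ni(II). Ni sits in group 10, so the d-electron count is 10 − 2 = 8. Isothiocyanate is a weak-field ligand. With weak-field ligands the CFSE gain from square planar is small, so a 3d d⁸ ion takes the sterically preferred tetrahedral geometry. → tetrahedral.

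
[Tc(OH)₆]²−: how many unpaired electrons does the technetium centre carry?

3

Each hydroxide is −1; balancing the −2 overall charge requires Tc(IV).
Tc sits in group 7, so the d-electron count is 7 − 4 = 3.
In an octahedral field the d³ configuration is t₂g³e_g⁰ (only one arrangement possible), giving 3 unpaired electrons.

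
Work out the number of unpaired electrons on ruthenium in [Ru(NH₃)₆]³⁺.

Ligand charges: ammonia is neutral. With an overall charge of +3 the ruthenium centre must be in the +3 oxidation state.
Ruthenium is a group-8 element; Ru(III) is therefore d⁵.
The spin state decides the count: a 4d ion has a large Δₒ and is invariably low-spin.
An octahedral low-spin d⁵ ion is t₂g⁵e_g⁰, giving 1 unpaired electron.

1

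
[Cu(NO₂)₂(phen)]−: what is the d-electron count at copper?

d¹⁰

Summing ligand charges against the −1 overall charge gives an oxidation state of +1 for copper.
Group 11 minus oxidation state 1 gives a d¹⁰ configuration.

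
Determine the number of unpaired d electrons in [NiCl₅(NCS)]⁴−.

Summing ligand charges against the −4 overall charge gives an oxidation state of +2 for nickel.
Nickel is a group-10 element; Ni(II) is therefore d⁸.
In an octahedral field the d⁸ configuration is t₂g⁶e_g² (only one arrangement possible), giving 2 unpaired electrons.

2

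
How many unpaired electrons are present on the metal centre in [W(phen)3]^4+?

Summing ligand charges against the +4 overall charge gives an oxidation state of +4 for tungsten.
W sits in group 6, so the d-electron count is 6 − 4 = 2.
Counting donor atoms: 3×1,10-phenanthroline (bidentate) → 6 donors. Coordination number = 6.
In an octahedral field the d² configuration is t₂g²e_g⁰ (only one arrangement possible), giving 2 unpaired electrons.

2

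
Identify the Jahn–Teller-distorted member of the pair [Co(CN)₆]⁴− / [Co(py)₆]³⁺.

[Co(CN)₆]⁴−: Each cyanide is −1; balancing the −4 overall charge requires Co(II). Cobalt is a group-9 element; Co(II) is therefore d⁷. Cyanide is a strong-field ligand (high in the spectrochemical series) for a first-row metal, so the complex is low-spin. The t₂g⁶e_g¹ (low-spin) configuration has an unevenly filled e_g set; the Jahn–Teller theorem predicts a tetragonal distortion (typically axial elongation) to lift the degeneracy.
[Co(py)₆]³⁺: Ligand charges: pyridine is neutral. With an overall charge of +3 the cobalt centre must be in the +3 oxidation state. Group 9 minus oxidation state 3 gives a d⁶ configuration. Co(III) has an exceptionally large octahedral splitting and is low-spin with essentially every ligand except fluoride. The d⁶ configuration leaves the e_g set evenly filled (or empty) — no strong Jahn–Teller driving force.

[Co(CN)₆]⁴−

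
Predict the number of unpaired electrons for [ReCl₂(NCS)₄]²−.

Each chloride is −1; each isothiocyanate is −1; balancing the −2 overall charge requires Re(IV).
Re sits in group 7, so the d-electron count is 7 − 4 = 3.
In an octahedral field the d³ configuration is t₂g³e_g⁰ (only one arrangement possible), giving 3 unpaired electrons.

3 unpaired electrons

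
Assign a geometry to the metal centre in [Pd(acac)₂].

Summing ligand charges against the 0 overall charge gives an oxidation state of +2 for palladium.
Group 10 minus oxidation state 2 gives a d⁸ configuration.
Counting donor atoms: 2×acetylacetonate (bidentate) → 4 donors. Coordination number = 4.
A 4d d⁸ ion has a large crystal-field splitting; square planar leaves the high-energy d_{x²−y²} orbital empty and maximises CFSE.

square planar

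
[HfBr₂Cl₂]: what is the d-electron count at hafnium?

d⁰

Ligand charges: each bromide is −1; each chloride is −1. With an overall charge of 0 the hafnium centre must be in the +4 oxidation state.
Group 4 minus oxidation state 4 gives a d⁰ configuration.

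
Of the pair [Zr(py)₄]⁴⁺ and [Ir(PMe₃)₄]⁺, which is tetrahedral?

For [Zr(py)₄]⁴⁺: Summing ligand charges against the +4 overall charge gives an oxidation state of +4 for zirconium. Group 4 minus oxidation state 4 gives a d⁰ configuration. A d⁰ ion has no crystal-field stabilisation preference between square planar and tetrahedral, so four ligands adopt the sterically favoured tetrahedral geometry. → tetrahedral.
For [Ir(PMe₃)₄]⁺: Trimethylphosphine is neutral; balancing the +1 overall charge requires Ir(I). Iridium is a group-9 element; Ir(I) is therefore d⁸. A 5d d⁸ ion has a large crystal-field splitting; square planar leaves the high-energy d_{x²−y²} orbital empty and maximises CFSE. → square planar.

[Zr(py)₄]⁴⁺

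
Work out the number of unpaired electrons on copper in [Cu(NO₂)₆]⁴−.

Each nitro (N-bound nitrite) is −1; balancing the −4 overall charge requires Cu(II).
Cu sits in group 11, so the d-electron count is 11 − 2 = 9.
In an octahedral field the d⁹ configuration is t₂g⁶e_g³ (only one arrangement possible), giving 1 unpaired electron.

1 unpaired electron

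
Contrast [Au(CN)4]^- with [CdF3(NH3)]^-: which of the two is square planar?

For [Au(CN)4]^-: Ligand charges: each cyanide is −1. With an overall charge of −1 the gold centre must be in the +3 oxidation state. Group 11 minus oxidation state 3 gives a d⁸ configuration. A 5d d⁸ ion has a large crystal-field splitting; square planar leaves the high-energy d_{x²−y²} orbital empty and maximises CFSE. → square planar.
For [CdF3(NH3)]^-: Each fluoride is −1; ammonia is neutral; balancing the −1 overall charge requires Cd(II). Cadmium is a group-12 element; Cd(II) is therefore d¹⁰. A d¹⁰ ion has no crystal-field stabilisation preference between square planar and tetrahedral, so four ligands adopt the sterically favoured tetrahedral geometry. → tetrahedral.

[Au(CN)4]^-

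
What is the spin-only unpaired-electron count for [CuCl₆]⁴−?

1 unpaired electron

Summing ligand charges against the −4 overall charge gives an oxidation state of +2 for copper.
Cu sits in group 11, so the d-electron count is 11 − 2 = 9.
In an octahedral field the d⁹ configuration is t₂g⁶e_g³ (only one arrangement possible), giving 1 unpaired electron.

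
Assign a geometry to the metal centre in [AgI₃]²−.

trigonal planar

Ligand charges: each iodide is −1. With an overall charge of −2 the silver centre must be in the +1 oxidation state.
Ag sits in group 11, so the d-electron count is 11 − 1 = 10.
Coordination number: 3.
Three ligands around a d¹⁰ centre minimise repulsion in a trigonal-planar arrangement.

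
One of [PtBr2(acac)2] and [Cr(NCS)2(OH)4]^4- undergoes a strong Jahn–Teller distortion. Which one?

[Cr(NCS)2(OH)4]^4-

[PtBr2(acac)2]: Summing ligand charges against the 0 overall charge gives an oxidation state of +4 for platinum. Platinum is a group-10 element; Pt(IV) is therefore d⁶. A 5d ion has a large Δₒ and is invariably low-spin. The d⁶ configuration leaves the e_g set evenly filled (or empty) — no strong Jahn–Teller driving force.
[Cr(NCS)2(OH)4]^4-: Each isothiocyanate is −1; each hydroxide is −1; balancing the −4 overall charge requires Cr(II). Cr sits in group 6, so the d-electron count is 6 − 2 = 4. Hydroxide and isothiocyanate are weak-field ligands for a first-row metal, so the complex is high-spin. The t₂g³e_g¹ (high-spin) configuration has an unevenly filled e_g set; the Jahn–Teller theorem predicts a tetragonal distortion (typically axial elongation) to lift the degeneracy.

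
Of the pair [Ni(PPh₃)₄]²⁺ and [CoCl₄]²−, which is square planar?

[Ni(PPh₃)₄]²⁺

For [Ni(PPh₃)₄]²⁺: Summing ligand charges against the +2 overall charge gives an oxidation state of +2 for nickel. Nickel is a group-10 element; Ni(II) is therefore d⁸. Triphenylphosphine is a strong-field ligand (high in the spectrochemical series). A 3d d⁸ ion with strong-field ligands gains enough CFSE to favour square planar over tetrahedral. → square planar.
For [CoCl₄]²−: Summing ligand charges against the −2 overall charge gives an oxidation state of +2 for cobalt. Co sits in group 9, so the d-electron count is 9 − 2 = 7. For a high-spin 3d d⁷ ion with weak-field ligands the small Δₜ gives little square-planar CFSE advantage, so four ligands adopt the sterically favoured tetrahedral geometry. → tetrahedral.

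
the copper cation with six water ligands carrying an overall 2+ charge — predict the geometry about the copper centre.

Water is neutral; balancing the +2 overall charge requires Cu(II).
Group 11 minus oxidation state 2 gives a d⁹ configuration.
Coordination number: 6.
Six donors around a single metal centre give an octahedral coordination sphere.

octahedral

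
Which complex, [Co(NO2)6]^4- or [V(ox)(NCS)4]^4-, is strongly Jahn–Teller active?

[Co(NO2)6]^4-: Summing ligand charges against the −4 overall charge gives an oxidation state of +2 for cobalt. Cobalt is a group-9 element; Co(II) is therefore d⁷. Nitro (N-bound nitrite) is a strong-field ligand (high in the spectrochemical series) for a first-row metal, so the complex is low-spin. The t₂g⁶e_g¹ (low-spin) configuration has an unevenly filled e_g set; the Jahn–Teller theorem predicts a tetragonal distortion (typically axial elongation) to lift the degeneracy.
[V(ox)(NCS)4]^4-: Each oxalate is −2; each isothiocyanate is −1; balancing the −4 overall charge requires V(II). Vanadium is a group-5 element; V(II) is therefore d³. The d³ configuration leaves the e_g set evenly filled (or empty) — no strong Jahn–Teller driving force.

[Co(NO2)6]^4-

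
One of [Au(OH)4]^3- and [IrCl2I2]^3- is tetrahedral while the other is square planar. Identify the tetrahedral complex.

[Au(OH)4]^3-

For [Au(OH)4]^3-: Summing ligand charges against the −3 overall charge gives an oxidation state of +1 for gold. Au sits in group 11, so the d-electron count is 11 − 1 = 10. A d¹⁰ ion has no crystal-field stabilisation preference between square planar and tetrahedral, so four ligands adopt the sterically favoured tetrahedral geometry. → tetrahedral.
For [IrCl2I2]^3-: Each chloride is −1; each iodide is −1; balancing the −3 overall charge requires Ir(I). Group 9 minus oxidation state 1 gives a d⁸ configuration. A 5d d⁸ ion has a large crystal-field splitting; square planar leaves the high-energy d_{x²−y²} orbital empty and maximises CFSE. → square planar.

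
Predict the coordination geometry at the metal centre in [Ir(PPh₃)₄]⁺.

square planar

Summing ligand charges against the +1 overall charge gives an oxidation state of +1 for iridium.
Ir sits in group 9, so the d-electron count is 9 − 1 = 8.
With 4 monodentate ligands the coordination number is 4.
A 5d d⁸ ion has a large crystal-field splitting; square planar leaves the high-energy d_{x²−y²} orbital empty and maximises CFSE.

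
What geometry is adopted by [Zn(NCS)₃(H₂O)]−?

Ligand charges: each isothiocyanate is −1; water is neutral. With an overall charge of −1 the zinc centre must be in the +2 oxidation state.
Zinc is a group-12 element; Zn(II) is therefore d¹⁰.
Coordination number: 4.
A d¹⁰ ion has no crystal-field stabilisation preference between square planar and tetrahedral, so four ligands adopt the sterically favoured tetrahedral geometry.

tetrahedral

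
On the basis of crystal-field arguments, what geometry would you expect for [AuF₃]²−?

Ligand charges: each fluoride is −1. With an overall charge of −2 the gold centre must be in the +1 oxidation state.
Au sits in group 11, so the d-electron count is 11 − 1 = 10.
With 3 monodentate ligands the coordination number is 3.
Three ligands around a d¹⁰ centre minimise repulsion in a trigonal-planar arrangement.

trigonal planar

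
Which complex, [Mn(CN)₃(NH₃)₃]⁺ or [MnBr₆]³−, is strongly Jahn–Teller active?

[Mn(CN)₃(NH₃)₃]⁺: Ligand charges: each cyanide is −1; ammonia is neutral. With an overall charge of +1 the manganese centre must be in the +4 oxidation state. Mn sits in group 7, so the d-electron count is 7 − 4 = 3. The d³ configuration leaves the e_g set evenly filled (or empty) — no strong Jahn–Teller driving force.
[MnBr₆]³−: Each bromide is −1; balancing the −3 overall charge requires Mn(III). Manganese is a group-7 element; Mn(III) is therefore d⁴. Bromide is a weak-field ligand for a first-row metal, so the complex is high-spin. The t₂g³e_g¹ (high-spin) configuration has an unevenly filled e_g set; the Jahn–Teller theorem predicts a tetragonal distortion (typically axial elongation) to lift the degeneracy.

[MnBr₆]³−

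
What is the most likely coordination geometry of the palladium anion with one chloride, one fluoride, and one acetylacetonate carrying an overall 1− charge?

square planar

Ligand charges: each chloride is −1; each fluoride is −1; each acetylacetonate is −1. With an overall charge of −1 the palladium centre must be in the +2 oxidation state.
Palladium is a group-10 element; Pd(II) is therefore d⁸.
Counting donor atoms: 1×chloride (monodentate) → 1 donor; 1×fluoride (monodentate) → 1 donor; 1×acetylacetonate (bidentate) → 2 donors. Coordination number = 4.
A 4d d⁸ ion has a large crystal-field splitting; square planar leaves the high-energy d_{x²−y²} orbital empty and maximises CFSE.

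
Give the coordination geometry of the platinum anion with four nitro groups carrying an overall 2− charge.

square planar

Summing ligand charges against the −2 overall charge gives an oxidation state of +2 for platinum.
Pt sits in group 10, so the d-electron count is 10 − 2 = 8.
Coordination number: 4.
A 5d d⁸ ion has a large crystal-field splitting; square planar leaves the high-energy d_{x²−y²} orbital empty and maximises CFSE.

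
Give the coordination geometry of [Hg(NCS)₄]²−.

Each isothiocyanate is −1; balancing the −2 overall charge requires Hg(II).
Group 12 minus oxidation state 2 gives a d¹⁰ configuration.
Coordination number: 4.
A d¹⁰ ion has no crystal-field stabilisation preference between square planar and tetrahedral, so four ligands adopt the sterically favoured tetrahedral geometry.

tetrahedral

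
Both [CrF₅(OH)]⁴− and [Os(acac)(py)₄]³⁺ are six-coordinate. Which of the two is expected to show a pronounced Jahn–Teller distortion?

[CrF₅(OH)]⁴−: Summing ligand charges against the −4 overall charge gives an oxidation state of +2 for chromium. Cr sits in group 6, so the d-electron count is 6 − 2 = 4. Fluoride and hydroxide are weak-field ligands for a first-row metal, so the complex is high-spin. The t₂g³e_g¹ (high-spin) configuration has an unevenly filled e_g set; the Jahn–Teller theorem predicts a tetragonal distortion (typically axial elongation) to lift the degeneracy.
[Os(acac)(py)₄]³⁺: Each acetylacetonate is −1; pyridine is neutral; balancing the +3 overall charge requires Os(IV). Osmium is a group-8 element; Os(IV) is therefore d⁴. A 5d ion has a large Δₒ and is invariably low-spin. The d⁴ configuration leaves the e_g set evenly filled (or empty) — no strong Jahn–Teller driving force.

[CrF₅(OH)]⁴−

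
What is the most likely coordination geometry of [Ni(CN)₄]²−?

square planar

Summing ligand charges against the −2 overall charge gives an oxidation state of +2 for nickel.
Ni sits in group 10, so the d-electron count is 10 − 2 = 8.
With 4 monodentate ligands the coordination number is 4.
Cyanide is a strong-field ligand (high in the spectrochemical series).
A 3d d⁸ ion with strong-field ligands gains enough CFSE to favour square planar over tetrahedral.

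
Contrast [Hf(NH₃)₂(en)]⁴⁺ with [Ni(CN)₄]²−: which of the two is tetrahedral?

[Hf(NH₃)₂(en)]⁴⁺

For [Hf(NH₃)₂(en)]⁴⁺: Ammonia is neutral; ethylenediamine is neutral; balancing the +4 overall charge requires Hf(IV). Hafnium is a group-4 element; Hf(IV) is therefore d⁰. A d⁰ ion has no crystal-field stabilisation preference between square planar and tetrahedral, so four ligands adopt the sterically favoured tetrahedral geometry. → tetrahedral.
For [Ni(CN)₄]²−: Each cyanide is −1; balancing the −2 overall charge requires Ni(II). Nickel is a group-10 element; Ni(II) is therefore d⁸. Cyanide is a strong-field ligand (high in the spectrochemical series). A 3d d⁸ ion with strong-field ligands gains enough CFSE to favour square planar over tetrahedral. → square planar.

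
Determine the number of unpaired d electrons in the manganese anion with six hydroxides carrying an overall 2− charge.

Ligand charges: each hydroxide is −1. With an overall charge of −2 the manganese centre must be in the +4 oxidation state.
Group 7 minus oxidation state 4 gives a d³ configuration.
In an octahedral field the d³ configuration is t₂g³e_g⁰ (only one arrangement possible), giving 3 unpaired electrons.

3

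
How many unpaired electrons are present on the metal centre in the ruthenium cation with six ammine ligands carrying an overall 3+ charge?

1 unpaired electron

Ligand charges: ammonia is neutral. With an overall charge of +3 the ruthenium centre must be in the +3 oxidation state.
Ru sits in group 8, so the d-electron count is 8 − 3 = 5.
The spin state decides the count: a 4d ion has a large Δₒ and is invariably low-spin.
An octahedral low-spin d⁵ ion is t₂g⁵e_g⁰, giving 1 unpaired electron.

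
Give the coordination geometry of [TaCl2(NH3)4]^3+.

Summing ligand charges against the +3 overall charge gives an oxidation state of +5 for tantalum.
Group 5 minus oxidation state 5 gives a d⁰ configuration.
Coordination number: 6.
Six donors around a single metal centre give an octahedral coordination sphere.

octahedral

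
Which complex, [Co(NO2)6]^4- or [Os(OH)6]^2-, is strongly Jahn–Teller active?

[Co(NO2)6]^4-

[Co(NO2)6]^4-: Each nitro (N-bound nitrite) is −1; balancing the −4 overall charge requires Co(II). Cobalt is a group-9 element; Co(II) is therefore d⁷. Nitro (N-bound nitrite) is a strong-field ligand (high in the spectrochemical series) for a first-row metal, so the complex is low-spin. The t₂g⁶e_g¹ (low-spin) configuration has an unevenly filled e_g set; the Jahn–Teller theorem predicts a tetragonal distortion (typically axial elongation) to lift the degeneracy.
[Os(OH)6]^2-: Each hydroxide is −1; balancing the −2 overall charge requires Os(IV). Os sits in group 8, so the d-electron count is 8 − 4 = 4. A 5d ion has a large Δₒ and is invariably low-spin. The d⁴ configuration leaves the e_g set evenly filled (or empty) — no strong Jahn–Teller driving force.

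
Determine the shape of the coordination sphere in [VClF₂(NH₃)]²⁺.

tetrahedral

Ligand charges: each chloride is −1; each fluoride is −1; ammonia is neutral. With an overall charge of +2 the vanadium centre must be in the +5 oxidation state.
Group 5 minus oxidation state 5 gives a d⁰ configuration.
Coordination number: 4.
A d⁰ ion has no crystal-field stabilisation preference between square planar and tetrahedral, so four ligands adopt the sterically favoured tetrahedral geometry.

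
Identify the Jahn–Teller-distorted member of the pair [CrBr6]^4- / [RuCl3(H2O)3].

[CrBr6]^4-: Ligand charges: each bromide is −1. With an overall charge of −4 the chromium centre must be in the +2 oxidation state. Chromium is a group-6 element; Cr(II) is therefore d⁴. Bromide is a weak-field ligand for a first-row metal, so the complex is high-spin. The t₂g³e_g¹ (high-spin) configuration has an unevenly filled e_g set; the Jahn–Teller theorem predicts a tetragonal distortion (typically axial elongation) to lift the degeneracy.
[RuCl3(H2O)3]: Summing ligand charges against the 0 overall charge gives an oxidation state of +3 for ruthenium. Ruthenium is a group-8 element; Ru(III) is therefore d⁵. A 4d ion has a large Δₒ and is invariably low-spin. The d⁵ configuration leaves the e_g set evenly filled (or empty) — no strong Jahn–Teller driving force.

[CrBr6]^4-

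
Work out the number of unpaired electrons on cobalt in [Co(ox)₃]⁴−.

3

Each oxalate is −2; balancing the −4 overall charge requires Co(II).
Group 9 minus oxidation state 2 gives a d⁷ configuration.
Counting donor atoms: 3×oxalate (bidentate) → 6 donors. Coordination number = 6.
The spin state decides the count: Oxalate is a weak-field ligand for a first-row metal, so the complex is high-spin.
An octahedral high-spin d⁷ ion is t₂g⁵e_g², giving 3 unpaired electrons.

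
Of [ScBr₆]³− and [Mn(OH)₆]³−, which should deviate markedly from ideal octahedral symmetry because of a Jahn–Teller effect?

[Mn(OH)₆]³−

[ScBr₆]³−: Each bromide is −1; balancing the −3 overall charge requires Sc(III). Scandium is a group-3 element; Sc(III) is therefore d⁰. The d⁰ configuration leaves the e_g set evenly filled (or empty) — no strong Jahn–Teller driving force.
[Mn(OH)₆]³−: Each hydroxide is −1; balancing the −3 overall charge requires Mn(III). Group 7 minus oxidation state 3 gives a d⁴ configuration. Hydroxide is a weak-field ligand for a first-row metal, so the complex is high-spin. The t₂g³e_g¹ (high-spin) configuration has an unevenly filled e_g set; the Jahn–Teller theorem predicts a tetragonal distortion (typically axial elongation) to lift the degeneracy.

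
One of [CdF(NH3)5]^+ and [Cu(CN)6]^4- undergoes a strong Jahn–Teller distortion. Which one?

[Cu(CN)6]^4-

[CdF(NH3)5]^+: Each fluoride is −1; ammonia is neutral; balancing the +1 overall charge requires Cd(II). Cd sits in group 12, so the d-electron count is 12 − 2 = 10. The d¹⁰ configuration leaves the e_g set evenly filled (or empty) — no strong Jahn–Teller driving force.
[Cu(CN)6]^4-: Each cyanide is −1; balancing the −4 overall charge requires Cu(II). Cu sits in group 11, so the d-electron count is 11 − 2 = 9. The t₂g⁶e_g³ configuration has an unevenly filled e_g set; the Jahn–Teller theorem predicts a tetragonal distortion (typically axial elongation) to lift the degeneracy.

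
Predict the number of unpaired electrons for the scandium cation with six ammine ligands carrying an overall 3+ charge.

0 unpaired electrons

Summing ligand charges against the +3 overall charge gives an oxidation state of +3 for scandium.
Sc sits in group 3, so the d-electron count is 3 − 3 = 0.
In an octahedral field the d⁰ configuration is t₂g⁰e_g⁰, giving 0 unpaired electrons.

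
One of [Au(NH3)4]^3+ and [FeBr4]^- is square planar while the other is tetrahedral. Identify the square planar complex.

[Au(NH3)4]^3+

For [Au(NH3)4]^3+: Ammonia is neutral; balancing the +3 overall charge requires Au(III). Group 11 minus oxidation state 3 gives a d⁸ configuration. A 5d d⁸ ion has a large crystal-field splitting; square planar leaves the high-energy d_{x²−y²} orbital empty and maximises CFSE. → square planar.
For [FeBr4]^-: Summing ligand charges against the −1 overall charge gives an oxidation state of +3 for iron. Iron is a group-8 element; Fe(III) is therefore d⁵. A high-spin d⁵ ion has zero CFSE in either geometry, so four ligands adopt the sterically favoured tetrahedral geometry. → tetrahedral.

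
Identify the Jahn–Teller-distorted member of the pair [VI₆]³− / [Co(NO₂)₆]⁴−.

[VI₆]³−: Summing ligand charges against the −3 overall charge gives an oxidation state of +3 for vanadium. Vanadium is a group-5 element; V(III) is therefore d². The d² configuration leaves the e_g set evenly filled (or empty) — no strong Jahn–Teller driving force.
[Co(NO₂)₆]⁴−: Each nitro (N-bound nitrite) is −1; balancing the −4 overall charge requires Co(II). Cobalt is a group-9 element; Co(II) is therefore d⁷. Nitro (N-bound nitrite) is a strong-field ligand (high in the spectrochemical series) for a first-row metal, so the complex is low-spin. The t₂g⁶e_g¹ (low-spin) configuration has an unevenly filled e_g set; the Jahn–Teller theorem predicts a tetragonal distortion (typically axial elongation) to lift the degeneracy.

[Co(NO₂)₆]⁴−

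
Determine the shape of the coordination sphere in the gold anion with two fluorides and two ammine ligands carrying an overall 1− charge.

tetrahedral

Summing ligand charges against the −1 overall charge gives an oxidation state of +1 for gold.
Gold is a group-11 element; Au(I) is therefore d¹⁰.
Coordination number: 4.
A d¹⁰ ion has no crystal-field stabilisation preference between square planar and tetrahedral, so four ligands adopt the sterically favoured tetrahedral geometry.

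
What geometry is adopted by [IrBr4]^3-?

Each bromide is −1; balancing the −3 overall charge requires Ir(I).
Group 9 minus oxidation state 1 gives a d⁸ configuration.
Coordination number: 4.
A 5d d⁸ ion has a large crystal-field splitting; square planar leaves the high-energy d_{x²−y²} orbital empty and maximises CFSE.

square planar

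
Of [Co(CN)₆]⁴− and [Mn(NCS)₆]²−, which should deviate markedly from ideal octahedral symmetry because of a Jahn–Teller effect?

[Co(CN)₆]⁴−: Each cyanide is −1; balancing the −4 overall charge requires Co(II). Cobalt is a group-9 element; Co(II) is therefore d⁷. Cyanide is a strong-field ligand (high in the spectrochemical series) for a first-row metal, so the complex is low-spin. The t₂g⁶e_g¹ (low-spin) configuration has an unevenly filled e_g set; the Jahn–Teller theorem predicts a tetragonal distortion (typically axial elongation) to lift the degeneracy.
[Mn(NCS)₆]²−: Each isothiocyanate is −1; balancing the −2 overall charge requires Mn(IV). Group 7 minus oxidation state 4 gives a d³ configuration. The d³ configuration leaves the e_g set evenly filled (or empty) — no strong Jahn–Teller driving force.

[Co(CN)₆]⁴−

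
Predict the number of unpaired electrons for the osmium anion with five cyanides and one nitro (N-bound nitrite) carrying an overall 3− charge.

1

Summing ligand charges against the −3 overall charge gives an oxidation state of +3 for osmium.
Osmium is a group-8 element; Os(III) is therefore d⁵.
The spin state decides the count: a 5d ion has a large Δₒ and is invariably low-spin.
An octahedral low-spin d⁵ ion is t₂g⁵e_g⁰, giving 1 unpaired electron.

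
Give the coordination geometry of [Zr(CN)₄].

tetrahedral

Each cyanide is −1; balancing the 0 overall charge requires Zr(IV).
Zirconium is a group-4 element; Zr(IV) is therefore d⁰.
Coordination number: 4.
A d⁰ ion has no crystal-field stabilisation preference between square planar and tetrahedral, so four ligands adopt the sterically favoured tetrahedral geometry.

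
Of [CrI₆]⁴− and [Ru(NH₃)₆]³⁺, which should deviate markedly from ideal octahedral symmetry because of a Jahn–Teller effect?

[CrI₆]⁴−

[CrI₆]⁴−: Each iodide is −1; balancing the −4 overall charge requires Cr(II). Chromium is a group-6 element; Cr(II) is therefore d⁴. Iodide is a weak-field ligand for a first-row metal, so the complex is high-spin. The t₂g³e_g¹ (high-spin) configuration has an unevenly filled e_g set; the Jahn–Teller theorem predicts a tetragonal distortion (typically axial elongation) to lift the degeneracy.
[Ru(NH₃)₆]³⁺: Summing ligand charges against the +3 overall charge gives an oxidation state of +3 for ruthenium. Ruthenium is a group-8 element; Ru(III) is therefore d⁵. A 4d ion has a large Δₒ and is invariably low-spin. The d⁵ configuration leaves the e_g set evenly filled (or empty) — no strong Jahn–Teller driving force.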